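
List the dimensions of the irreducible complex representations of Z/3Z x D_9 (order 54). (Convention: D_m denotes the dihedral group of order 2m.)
Dimensions: 1, 1, 1, 1, 1, 1, 2, 2, 2, 2, 2, 2, 2, 2, 2, 2, 2, 2

Reasoning: There are 18 irreducibles (= number of conjugacy classes). Their dimensions d_i satisfy sum d_i^2 = |G| = 54: 1 + 1 + 1 + 1 + 1 + 1 + 4 + 4 + 4 + 4 + 4 + 4 + 4 + 4 + 4 + 4 + 4 + 4 = 54. (For the product with Z/3Z: each of the 3 1-dim characters of Z/3Z tensors with each irrep of D_9, giving 3 copies of each D_9-dimension.)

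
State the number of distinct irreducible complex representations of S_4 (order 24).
5

Working: The number of irreducible complex representations of a finite group equals its number of conjugacy classes. Conjugacy classes in S_4 correspond to cycle types, i.e. partitions of 4; there are p(4) = 5 of them, so S_4 (order 24) has exactly 5 irreducible complex representations.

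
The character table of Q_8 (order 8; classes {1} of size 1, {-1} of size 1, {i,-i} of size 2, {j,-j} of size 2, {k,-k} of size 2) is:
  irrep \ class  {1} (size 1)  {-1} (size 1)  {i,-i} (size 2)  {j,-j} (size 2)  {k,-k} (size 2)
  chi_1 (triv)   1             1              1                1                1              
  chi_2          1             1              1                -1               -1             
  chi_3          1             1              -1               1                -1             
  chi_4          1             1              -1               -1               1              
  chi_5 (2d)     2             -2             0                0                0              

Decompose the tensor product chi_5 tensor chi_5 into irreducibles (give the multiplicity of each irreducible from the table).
chi_5 tensor chi_5 = chi_1 + chi_2 + chi_3 + chi_4 (all other irreducibles have multiplicity 0).

Reasoning: The character of a tensor product is the pointwise product (chi_5 * chi_5)(C) = chi_5(C) * chi_5(C):
  {1}: (2)*(2), {-1}: (-2)*(-2), {i,-i}: (0)*(0), {j,-j}: (0)*(0), {k,-k}: (0)*(0)
so (chi_5 * chi_5) takes values
  {1} -> 4, {-1} -> 4, {i,-i} -> 0, {j,-j} -> 0, {k,-k} -> 0.
Now take the inner product of this character with each irreducible chi from the table, <chi_5*chi_5, chi> = (1/8) sum_C |C| (chi_5*chi_5)(C) conj(chi(C)):
  <chi_5*chi_5, chi_1> = (1/8)[1*(4)*conj(1) + 1*(4)*conj(1) + 2*(0)*conj(1) + 2*(0)*conj(1) + 2*(0)*conj(1)]
      = (1/8)[(4) + (4) + (0) + (0) + (0)] = 8/8 = 1
  <chi_5*chi_5, chi_2> = (1/8)[1*(4)*conj(1) + 1*(4)*conj(1) + 2*(0)*conj(1) + 2*(0)*conj(-1) + 2*(0)*conj(-1)]
      = (1/8)[(4) + (4) + (0) + (0) + (0)] = 8/8 = 1
  <chi_5*chi_5, chi_3> = (1/8)[1*(4)*conj(1) + 1*(4)*conj(1) + 2*(0)*conj(-1) + 2*(0)*conj(1) + 2*(0)*conj(-1)]
      = (1/8)[(4) + (4) + (0) + (0) + (0)] = 8/8 = 1
  <chi_5*chi_5, chi_4> = (1/8)[1*(4)*conj(1) + 1*(4)*conj(1) + 2*(0)*conj(-1) + 2*(0)*conj(-1) + 2*(0)*conj(1)]
      = (1/8)[(4) + (4) + (0) + (0) + (0)] = 8/8 = 1
  <chi_5*chi_5, chi_5> = (1/8)[1*(4)*conj(2) + 1*(4)*conj(-2) + 2*(0)*conj(0) + 2*(0)*conj(0) + 2*(0)*conj(0)]
      = (1/8)[(8) + (-8) + (0) + (0) + (0)] = 0/8 = 0
Hence the multiplicities are chi_1: 1, chi_2: 1, chi_3: 1, chi_4: 1. Dimension check: dim(chi_5)*dim(chi_5) = 2*2 = 4 and sum (mult * dim) = 1*1 + 1*1 + 1*1 + 1*1 = 4.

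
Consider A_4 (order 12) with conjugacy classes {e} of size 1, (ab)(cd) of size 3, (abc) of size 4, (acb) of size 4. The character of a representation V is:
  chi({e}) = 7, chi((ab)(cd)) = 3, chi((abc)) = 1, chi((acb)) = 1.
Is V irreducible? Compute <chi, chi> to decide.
Not irreducible (reducible): <chi, chi> = 7 > 1.

Details: <chi, chi> = (1/|G|) sum_C |C| * |chi(C)|^2 = (1/12)[1*|7|^2 + 3*|3|^2 + 4*|1|^2 + 4*|1|^2]
  = (1/12)[(49) + (27) + (4) + (4)] = 84/12 = 7.
(Exp terms are combined using exp(i*s)*conj(exp(i*t)) = exp(i*(s-t)), and sums of them are collapsed using the identity that for every m > 1 the m distinct m-th roots of unity sum to 0, e.g. 1 + exp(2*I*pi/3) + exp(-2*I*pi/3) = 0.)
A character is irreducible iff <chi, chi> = 1, so this representation is reducible.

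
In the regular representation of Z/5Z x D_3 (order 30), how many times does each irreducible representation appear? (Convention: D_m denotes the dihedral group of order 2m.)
Each irreducible V_i of dimension d_i appears with multiplicity d_i, i.e. rho_reg = (direct sum over all irreducibles V_i) d_i V_i. The irreducible dimensions for Z/5Z x D_3 are 1, 1, 1, 1, 1, 1, 1, 1, 1, 1, 2, 2, 2, 2, 2: 10 irreducibles of dimension 1, each with multiplicity 1; 5 irreducibles of dimension 2, each with multiplicity 2. Total dimension 10*1*1 + 5*2*2 = 30 = |G|.

Proof sketch: General theorem: in the regular representation of a finite group G, each irreducible appears with multiplicity equal to its dimension. Check: dim(rho_reg) = sum d_i^2 = 1 + 1 + 1 + 1 + 1 + 1 + 1 + 1 + 1 + 1 + 4 + 4 + 4 + 4 + 4 = 30 = |G|.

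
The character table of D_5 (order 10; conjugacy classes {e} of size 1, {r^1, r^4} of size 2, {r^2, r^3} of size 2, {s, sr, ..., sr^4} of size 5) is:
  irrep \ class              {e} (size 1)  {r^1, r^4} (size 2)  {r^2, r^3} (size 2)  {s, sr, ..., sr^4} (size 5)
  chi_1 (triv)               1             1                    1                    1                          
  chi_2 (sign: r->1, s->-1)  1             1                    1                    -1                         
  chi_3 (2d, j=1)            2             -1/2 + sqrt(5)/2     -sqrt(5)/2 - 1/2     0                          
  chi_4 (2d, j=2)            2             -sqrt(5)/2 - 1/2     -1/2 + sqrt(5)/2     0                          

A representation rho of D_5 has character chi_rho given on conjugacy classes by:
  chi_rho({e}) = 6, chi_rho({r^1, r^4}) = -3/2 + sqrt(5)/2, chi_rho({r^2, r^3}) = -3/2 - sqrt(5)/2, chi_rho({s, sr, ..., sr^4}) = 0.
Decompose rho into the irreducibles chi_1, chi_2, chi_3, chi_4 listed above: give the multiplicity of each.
Multiplicities: chi_1: 0, chi_2: 0, chi_3: 2, chi_4: 1.

Details: Use <chi_rho, chi> = (1/|G|) sum_C |C| * chi_rho(C) * conj(chi(C)) with |G| = 10 for each irreducible chi in the table:
  <chi_rho, chi_1> = (1/10)[1*(6)*conj(1) + 2*(-3/2 + sqrt(5)/2)*conj(1) + 2*(-3/2 - sqrt(5)/2)*conj(1) + 5*(0)*conj(1)]
      = (1/10)[(6) + (-3 + sqrt(5)) + (-3 - sqrt(5)) + (0)] = 0/10 = 0
  <chi_rho, chi_2> = (1/10)[1*(6)*conj(1) + 2*(-3/2 + sqrt(5)/2)*conj(1) + 2*(-3/2 - sqrt(5)/2)*conj(1) + 5*(0)*conj(-1)]
      = (1/10)[(6) + (-3 + sqrt(5)) + (-3 - sqrt(5)) + (0)] = 0/10 = 0
  <chi_rho, chi_3> = (1/10)[1*(6)*conj(2) + 2*(-3/2 + sqrt(5)/2)*conj(-1/2 + sqrt(5)/2) + 2*(-3/2 - sqrt(5)/2)*conj(-sqrt(5)/2 - 1/2) + 5*(0)*conj(0)]
      = (1/10)[(12) + (4 - 2*sqrt(5)) + (4 + 2*sqrt(5)) + (0)] = 20/10 = 2
  <chi_rho, chi_4> = (1/10)[1*(6)*conj(2) + 2*(-3/2 + sqrt(5)/2)*conj(-sqrt(5)/2 - 1/2) + 2*(-3/2 - sqrt(5)/2)*conj(-1/2 + sqrt(5)/2) + 5*(0)*conj(0)]
      = (1/10)[(12) + (-1 + sqrt(5)) + (-sqrt(5) - 1) + (0)] = 10/10 = 1
Dimension check: dim(rho) = sum (mult * dim) = 0*1 + 0*1 + 2*2 + 1*2 = 6 = chi_rho(e) = 6.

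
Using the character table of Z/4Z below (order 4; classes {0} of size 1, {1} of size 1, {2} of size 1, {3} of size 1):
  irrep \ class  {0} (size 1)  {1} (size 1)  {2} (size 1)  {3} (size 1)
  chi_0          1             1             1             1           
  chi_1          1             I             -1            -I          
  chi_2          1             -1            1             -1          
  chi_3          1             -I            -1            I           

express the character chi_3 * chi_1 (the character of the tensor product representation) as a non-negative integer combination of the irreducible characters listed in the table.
chi_3 tensor chi_1 = chi_0 (all other irreducibles have multiplicity 0).

Argument: The character of a tensor product is the pointwise product (chi_3 * chi_1)(C) = chi_3(C) * chi_1(C):
  {0}: (1)*(1), {1}: (-I)*(I), {2}: (-1)*(-1), {3}: (I)*(-I)
so (chi_3 * chi_1) takes values
  {0} -> 1, {1} -> 1, {2} -> 1, {3} -> 1.
Now take the inner product of this character with each irreducible chi from the table, <chi_3*chi_1, chi> = (1/4) sum_C |C| (chi_3*chi_1)(C) conj(chi(C)):
  <chi_3*chi_1, chi_0> = (1/4)[1*(1)*conj(1) + 1*(1)*conj(1) + 1*(1)*conj(1) + 1*(1)*conj(1)]
      = (1/4)[(1) + (1) + (1) + (1)] = 4/4 = 1
  <chi_3*chi_1, chi_1> = (1/4)[1*(1)*conj(1) + 1*(1)*conj(I) + 1*(1)*conj(-1) + 1*(1)*conj(-I)]
      = (1/4)[(1) + (-I) + (-1) + (I)] = 0/4 = 0
  <chi_3*chi_1, chi_2> = (1/4)[1*(1)*conj(1) + 1*(1)*conj(-1) + 1*(1)*conj(1) + 1*(1)*conj(-1)]
      = (1/4)[(1) + (-1) + (1) + (-1)] = 0/4 = 0
  <chi_3*chi_1, chi_3> = (1/4)[1*(1)*conj(1) + 1*(1)*conj(-I) + 1*(1)*conj(-1) + 1*(1)*conj(I)]
      = (1/4)[(1) + (I) + (-1) + (-I)] = 0/4 = 0
(Exp terms are combined using exp(i*s)*conj(exp(i*t)) = exp(i*(s-t)), and sums of them are collapsed using the identity that for every m > 1 the m distinct m-th roots of unity sum to 0, e.g. 1 + exp(2*I*pi/3) + exp(-2*I*pi/3) = 0.)
Hence the multiplicities are chi_0: 1. Dimension check: dim(chi_3)*dim(chi_1) = 1*1 = 1 and sum (mult * dim) = 1*1 = 1.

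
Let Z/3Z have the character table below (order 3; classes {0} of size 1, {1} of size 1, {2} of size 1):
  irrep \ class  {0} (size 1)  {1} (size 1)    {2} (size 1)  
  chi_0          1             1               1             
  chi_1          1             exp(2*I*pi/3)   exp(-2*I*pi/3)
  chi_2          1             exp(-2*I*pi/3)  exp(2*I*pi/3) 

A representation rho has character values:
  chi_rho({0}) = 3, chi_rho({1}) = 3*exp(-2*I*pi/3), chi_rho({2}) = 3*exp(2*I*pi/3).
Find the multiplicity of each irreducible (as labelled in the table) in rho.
Multiplicities: chi_0: 0, chi_1: 0, chi_2: 3.

Argument: Use <chi_rho, chi> = (1/|G|) sum_C |C| * chi_rho(C) * conj(chi(C)) with |G| = 3 for each irreducible chi in the table:
  <chi_rho, chi_0> = (1/3)[1*(3)*conj(1) + 1*(3*exp(-2*I*pi/3))*conj(1) + 1*(3*exp(2*I*pi/3))*conj(1)]
      = (1/3)[(3) + (3*exp(-2*I*pi/3)) + (3*exp(2*I*pi/3))] = 0/3 = 0
  <chi_rho, chi_1> = (1/3)[1*(3)*conj(1) + 1*(3*exp(-2*I*pi/3))*conj(exp(2*I*pi/3)) + 1*(3*exp(2*I*pi/3))*conj(exp(-2*I*pi/3))]
      = (1/3)[(3) + (3*exp(2*I*pi/3)) + (3*exp(-2*I*pi/3))] = 0/3 = 0
  <chi_rho, chi_2> = (1/3)[1*(3)*conj(1) + 1*(3*exp(-2*I*pi/3))*conj(exp(-2*I*pi/3)) + 1*(3*exp(2*I*pi/3))*conj(exp(2*I*pi/3))]
      = (1/3)[(3) + (3) + (3)] = 9/3 = 3
(Exp terms are combined using exp(i*s)*conj(exp(i*t)) = exp(i*(s-t)), and sums of them are collapsed using the identity that for every m > 1 the m distinct m-th roots of unity sum to 0, e.g. 1 + exp(2*I*pi/3) + exp(-2*I*pi/3) = 0.)
Dimension check: dim(rho) = sum (mult * dim) = 0*1 + 0*1 + 3*1 = 3 = chi_rho(e) = 3.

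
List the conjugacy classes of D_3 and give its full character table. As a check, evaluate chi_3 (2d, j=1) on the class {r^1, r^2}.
Conjugacy classes: {e} of size 1, {r^1, r^2} of size 2, {s, sr, ..., sr^2} of size 3.
Character table:
  irrep \ class              {e} (size 1)  {r^1, r^2} (size 2)  {s, sr, ..., sr^2} (size 3)
  chi_1 (triv)               1             1                    1                          
  chi_2 (sign: r->1, s->-1)  1             1                    -1                         
  chi_3 (2d, j=1)            2             -1                   0                          

Spot check: chi_3 (2d, j=1) on {r^1, r^2} = -1.

Details: D_3 has order 2*3 = 6 with 3 conjugacy classes, hence 3 irreducibles. Sum of squared dims 1 + 1 + 4 = 6 = |G|. Linear characters come from the abelianisation; the 2-dimensional irreps have character r^k -> 2*cos(2*pi*j*k/3), reflections -> 0.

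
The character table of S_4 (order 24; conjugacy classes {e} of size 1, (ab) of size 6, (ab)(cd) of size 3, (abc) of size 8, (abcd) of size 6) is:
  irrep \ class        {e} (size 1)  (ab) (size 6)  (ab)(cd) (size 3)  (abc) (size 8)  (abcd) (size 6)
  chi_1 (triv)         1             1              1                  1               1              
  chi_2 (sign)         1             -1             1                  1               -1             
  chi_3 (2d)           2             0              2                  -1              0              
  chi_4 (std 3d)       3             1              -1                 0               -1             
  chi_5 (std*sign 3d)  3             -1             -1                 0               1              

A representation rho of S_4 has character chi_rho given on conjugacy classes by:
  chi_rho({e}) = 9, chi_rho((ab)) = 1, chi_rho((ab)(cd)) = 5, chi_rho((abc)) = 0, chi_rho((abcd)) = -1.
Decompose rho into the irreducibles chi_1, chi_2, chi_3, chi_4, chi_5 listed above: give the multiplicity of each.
Multiplicities: chi_1: 1, chi_2: 1, chi_3: 2, chi_4: 1, chi_5: 0.

Working: Use <chi_rho, chi> = (1/|G|) sum_C |C| * chi_rho(C) * conj(chi(C)) with |G| = 24 for each irreducible chi in the table:
  <chi_rho, chi_1> = (1/24)[1*(9)*conj(1) + 6*(1)*conj(1) + 3*(5)*conj(1) + 8*(0)*conj(1) + 6*(-1)*conj(1)]
      = (1/24)[(9) + (6) + (15) + (0) + (-6)] = 24/24 = 1
  <chi_rho, chi_2> = (1/24)[1*(9)*conj(1) + 6*(1)*conj(-1) + 3*(5)*conj(1) + 8*(0)*conj(1) + 6*(-1)*conj(-1)]
      = (1/24)[(9) + (-6) + (15) + (0) + (6)] = 24/24 = 1
  <chi_rho, chi_3> = (1/24)[1*(9)*conj(2) + 6*(1)*conj(0) + 3*(5)*conj(2) + 8*(0)*conj(-1) + 6*(-1)*conj(0)]
      = (1/24)[(18) + (0) + (30) + (0) + (0)] = 48/24 = 2
  <chi_rho, chi_4> = (1/24)[1*(9)*conj(3) + 6*(1)*conj(1) + 3*(5)*conj(-1) + 8*(0)*conj(0) + 6*(-1)*conj(-1)]
      = (1/24)[(27) + (6) + (-15) + (0) + (6)] = 24/24 = 1
  <chi_rho, chi_5> = (1/24)[1*(9)*conj(3) + 6*(1)*conj(-1) + 3*(5)*conj(-1) + 8*(0)*conj(0) + 6*(-1)*conj(1)]
      = (1/24)[(27) + (-6) + (-15) + (0) + (-6)] = 0/24 = 0
Dimension check: dim(rho) = sum (mult * dim) = 1*1 + 1*1 + 2*2 + 1*3 + 0*3 = 9 = chi_rho(e) = 9.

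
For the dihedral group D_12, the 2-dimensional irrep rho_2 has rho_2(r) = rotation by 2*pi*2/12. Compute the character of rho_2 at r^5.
chi_{rho_2}(r^5) = 2*cos(2*pi*2*5/12) = 1

Solution. rho_2(r^5) is rotation by angle 2*pi*2*5/12, whose trace is 2*cos(2*pi*2*5/12) = 1.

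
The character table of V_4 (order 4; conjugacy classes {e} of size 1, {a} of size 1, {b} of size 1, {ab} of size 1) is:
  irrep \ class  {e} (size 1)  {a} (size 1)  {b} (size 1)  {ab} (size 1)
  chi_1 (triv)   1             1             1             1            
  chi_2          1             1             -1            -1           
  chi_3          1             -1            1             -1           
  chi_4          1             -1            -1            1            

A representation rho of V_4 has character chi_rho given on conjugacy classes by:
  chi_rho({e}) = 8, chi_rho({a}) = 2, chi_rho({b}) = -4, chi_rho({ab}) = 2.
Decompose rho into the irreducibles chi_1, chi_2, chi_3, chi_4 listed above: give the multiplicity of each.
Multiplicities: chi_1: 2, chi_2: 3, chi_3: 0, chi_4: 3.

Proof sketch: Use <chi_rho, chi> = (1/|G|) sum_C |C| * chi_rho(C) * conj(chi(C)) with |G| = 4 for each irreducible chi in the table:
  <chi_rho, chi_1> = (1/4)[1*(8)*conj(1) + 1*(2)*conj(1) + 1*(-4)*conj(1) + 1*(2)*conj(1)]
      = (1/4)[(8) + (2) + (-4) + (2)] = 8/4 = 2
  <chi_rho, chi_2> = (1/4)[1*(8)*conj(1) + 1*(2)*conj(1) + 1*(-4)*conj(-1) + 1*(2)*conj(-1)]
      = (1/4)[(8) + (2) + (4) + (-2)] = 12/4 = 3
  <chi_rho, chi_3> = (1/4)[1*(8)*conj(1) + 1*(2)*conj(-1) + 1*(-4)*conj(1) + 1*(2)*conj(-1)]
      = (1/4)[(8) + (-2) + (-4) + (-2)] = 0/4 = 0
  <chi_rho, chi_4> = (1/4)[1*(8)*conj(1) + 1*(2)*conj(-1) + 1*(-4)*conj(-1) + 1*(2)*conj(1)]
      = (1/4)[(8) + (-2) + (4) + (2)] = 12/4 = 3
Dimension check: dim(rho) = sum (mult * dim) = 2*1 + 3*1 + 0*1 + 3*1 = 8 = chi_rho(e) = 8.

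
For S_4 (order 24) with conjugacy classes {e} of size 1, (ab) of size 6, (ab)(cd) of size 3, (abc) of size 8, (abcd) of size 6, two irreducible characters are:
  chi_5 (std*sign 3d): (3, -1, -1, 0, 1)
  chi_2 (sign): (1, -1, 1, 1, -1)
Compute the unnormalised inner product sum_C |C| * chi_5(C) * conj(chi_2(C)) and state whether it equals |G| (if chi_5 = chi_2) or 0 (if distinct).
Sum = 0; so <chi_5, chi_2> = 0 (distinct irreducibles are orthogonal).

Details: Compute term by term over conjugacy classes (|C| * chi_5(C) * conj(chi_2(C))):
  1*(3)*conj(1) + 6*(-1)*conj(-1) + 3*(-1)*conj(1) + 8*(0)*conj(1) + 6*(1)*conj(-1)
  = (3) + (6) + (-3) + (0) + (-6)
  = 0.
Dividing by |G| = 24 gives 0/24 = 0, matching the row-orthogonality relation <chi_5, chi_2> = [chi_5 = chi_2].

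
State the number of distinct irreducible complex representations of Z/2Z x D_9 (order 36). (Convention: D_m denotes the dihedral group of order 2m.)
12

Explanation: The number of irreducible complex representations of a finite group equals its number of conjugacy classes. For a direct product, #classes(G x H) = #classes(G) * #classes(H). Z/2Z has 2 classes (abelian), D_9 has 6 classes, so 2 * 6 = 12, so Z/2Z x D_9 (order 36) has exactly 12 irreducible complex representations.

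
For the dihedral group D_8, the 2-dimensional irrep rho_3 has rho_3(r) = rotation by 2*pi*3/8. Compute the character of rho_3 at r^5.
chi_{rho_3}(r^5) = 2*cos(2*pi*3*5/8) = sqrt(2)

Explanation: rho_3(r^5) is rotation by angle 2*pi*3*5/8, whose trace is 2*cos(2*pi*3*5/8) = sqrt(2).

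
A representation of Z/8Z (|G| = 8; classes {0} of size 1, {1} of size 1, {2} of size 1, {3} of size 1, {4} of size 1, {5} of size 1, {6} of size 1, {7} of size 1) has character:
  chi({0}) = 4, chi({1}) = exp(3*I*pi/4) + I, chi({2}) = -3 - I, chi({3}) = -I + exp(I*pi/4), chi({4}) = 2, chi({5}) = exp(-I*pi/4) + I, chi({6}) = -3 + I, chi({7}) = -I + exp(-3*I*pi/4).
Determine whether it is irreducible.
Not irreducible (reducible): <chi, chi> = 6 > 1.

Derivation: <chi, chi> = (1/|G|) sum_C |C| * |chi(C)|^2 = (1/8)[1*|4|^2 + 1*|exp(3*I*pi/4) + I|^2 + 1*|-3 - I|^2 + 1*|-I + exp(I*pi/4)|^2 + 1*|2|^2 + 1*|exp(-I*pi/4) + I|^2 + 1*|-3 + I|^2 + 1*|-I + exp(-3*I*pi/4)|^2]
  = (1/8)[(16) + (2 + exp(-I*pi/4) - exp(-3*I*pi/4)) + (10) + (2 - exp(I*pi/4) + exp(3*I*pi/4)) + (4) + (2 - exp(I*pi/4) + exp(3*I*pi/4)) + (10) + (2 + exp(-I*pi/4) - exp(-3*I*pi/4))] = 48/8 = 6.
(Exp terms are combined using exp(i*s)*conj(exp(i*t)) = exp(i*(s-t)), and sums of them are collapsed using the identity that for every m > 1 the m distinct m-th roots of unity sum to 0, e.g. 1 + exp(2*I*pi/3) + exp(-2*I*pi/3) = 0.)
A character is irreducible iff <chi, chi> = 1, so this representation is reducible.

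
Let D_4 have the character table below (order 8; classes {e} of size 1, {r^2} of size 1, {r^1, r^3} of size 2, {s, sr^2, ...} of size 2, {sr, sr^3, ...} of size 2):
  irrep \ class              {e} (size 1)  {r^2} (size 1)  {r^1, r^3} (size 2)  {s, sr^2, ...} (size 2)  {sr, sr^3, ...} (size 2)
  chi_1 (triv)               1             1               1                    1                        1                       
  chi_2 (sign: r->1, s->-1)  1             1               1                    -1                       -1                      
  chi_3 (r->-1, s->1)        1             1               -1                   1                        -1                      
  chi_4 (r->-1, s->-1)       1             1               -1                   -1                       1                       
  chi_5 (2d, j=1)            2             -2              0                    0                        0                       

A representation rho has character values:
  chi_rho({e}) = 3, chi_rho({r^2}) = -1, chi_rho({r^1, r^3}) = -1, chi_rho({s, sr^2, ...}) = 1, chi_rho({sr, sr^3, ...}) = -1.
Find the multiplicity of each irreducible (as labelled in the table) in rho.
Multiplicities: chi_1: 0, chi_2: 0, chi_3: 1, chi_4: 0, chi_5: 1.

Working: Use <chi_rho, chi> = (1/|G|) sum_C |C| * chi_rho(C) * conj(chi(C)) with |G| = 8 for each irreducible chi in the table:
  <chi_rho, chi_1> = (1/8)[1*(3)*conj(1) + 1*(-1)*conj(1) + 2*(-1)*conj(1) + 2*(1)*conj(1) + 2*(-1)*conj(1)]
      = (1/8)[(3) + (-1) + (-2) + (2) + (-2)] = 0/8 = 0
  <chi_rho, chi_2> = (1/8)[1*(3)*conj(1) + 1*(-1)*conj(1) + 2*(-1)*conj(1) + 2*(1)*conj(-1) + 2*(-1)*conj(-1)]
      = (1/8)[(3) + (-1) + (-2) + (-2) + (2)] = 0/8 = 0
  <chi_rho, chi_3> = (1/8)[1*(3)*conj(1) + 1*(-1)*conj(1) + 2*(-1)*conj(-1) + 2*(1)*conj(1) + 2*(-1)*conj(-1)]
      = (1/8)[(3) + (-1) + (2) + (2) + (2)] = 8/8 = 1
  <chi_rho, chi_4> = (1/8)[1*(3)*conj(1) + 1*(-1)*conj(1) + 2*(-1)*conj(-1) + 2*(1)*conj(-1) + 2*(-1)*conj(1)]
      = (1/8)[(3) + (-1) + (2) + (-2) + (-2)] = 0/8 = 0
  <chi_rho, chi_5> = (1/8)[1*(3)*conj(2) + 1*(-1)*conj(-2) + 2*(-1)*conj(0) + 2*(1)*conj(0) + 2*(-1)*conj(0)]
      = (1/8)[(6) + (2) + (0) + (0) + (0)] = 8/8 = 1
Dimension check: dim(rho) = sum (mult * dim) = 0*1 + 0*1 + 1*1 + 0*1 + 1*2 = 3 = chi_rho(e) = 3.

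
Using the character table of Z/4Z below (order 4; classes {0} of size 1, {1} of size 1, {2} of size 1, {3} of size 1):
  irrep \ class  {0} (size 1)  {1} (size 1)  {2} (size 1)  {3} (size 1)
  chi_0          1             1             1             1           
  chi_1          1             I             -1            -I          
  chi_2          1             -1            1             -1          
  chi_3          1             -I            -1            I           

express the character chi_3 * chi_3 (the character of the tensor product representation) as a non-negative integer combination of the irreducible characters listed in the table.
chi_3 tensor chi_3 = chi_2 (all other irreducibles have multiplicity 0).

Reasoning: The character of a tensor product is the pointwise product (chi_3 * chi_3)(C) = chi_3(C) * chi_3(C):
  {0}: (1)*(1), {1}: (-I)*(-I), {2}: (-1)*(-1), {3}: (I)*(I)
so (chi_3 * chi_3) takes values
  {0} -> 1, {1} -> -1, {2} -> 1, {3} -> -1.
Now take the inner product of this character with each irreducible chi from the table, <chi_3*chi_3, chi> = (1/4) sum_C |C| (chi_3*chi_3)(C) conj(chi(C)):
  <chi_3*chi_3, chi_0> = (1/4)[1*(1)*conj(1) + 1*(-1)*conj(1) + 1*(1)*conj(1) + 1*(-1)*conj(1)]
      = (1/4)[(1) + (-1) + (1) + (-1)] = 0/4 = 0
  <chi_3*chi_3, chi_1> = (1/4)[1*(1)*conj(1) + 1*(-1)*conj(I) + 1*(1)*conj(-1) + 1*(-1)*conj(-I)]
      = (1/4)[(1) + (I) + (-1) + (-I)] = 0/4 = 0
  <chi_3*chi_3, chi_2> = (1/4)[1*(1)*conj(1) + 1*(-1)*conj(-1) + 1*(1)*conj(1) + 1*(-1)*conj(-1)]
      = (1/4)[(1) + (1) + (1) + (1)] = 4/4 = 1
  <chi_3*chi_3, chi_3> = (1/4)[1*(1)*conj(1) + 1*(-1)*conj(-I) + 1*(1)*conj(-1) + 1*(-1)*conj(I)]
      = (1/4)[(1) + (-I) + (-1) + (I)] = 0/4 = 0
(Exp terms are combined using exp(i*s)*conj(exp(i*t)) = exp(i*(s-t)), and sums of them are collapsed using the identity that for every m > 1 the m distinct m-th roots of unity sum to 0, e.g. 1 + exp(2*I*pi/3) + exp(-2*I*pi/3) = 0.)
Hence the multiplicities are chi_2: 1. Dimension check: dim(chi_3)*dim(chi_3) = 1*1 = 1 and sum (mult * dim) = 1*1 = 1.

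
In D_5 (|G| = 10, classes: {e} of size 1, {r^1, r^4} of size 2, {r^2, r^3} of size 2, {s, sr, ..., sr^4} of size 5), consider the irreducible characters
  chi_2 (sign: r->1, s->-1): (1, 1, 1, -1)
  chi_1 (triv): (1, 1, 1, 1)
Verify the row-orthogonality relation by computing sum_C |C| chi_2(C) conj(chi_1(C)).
Sum = 0; so <chi_2, chi_1> = 0 (distinct irreducibles are orthogonal).

Argument: Compute term by term over conjugacy classes (|C| * chi_2(C) * conj(chi_1(C))):
  1*(1)*conj(1) + 2*(1)*conj(1) + 2*(1)*conj(1) + 5*(-1)*conj(1)
  = (1) + (2) + (2) + (-5)
  = 0.
Dividing by |G| = 10 gives 0/10 = 0, matching the row-orthogonality relation <chi_2, chi_1> = [chi_2 = chi_1].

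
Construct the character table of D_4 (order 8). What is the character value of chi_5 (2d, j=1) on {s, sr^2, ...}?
Conjugacy classes: {e} of size 1, {r^2} of size 1, {r^1, r^3} of size 2, {s, sr^2, ...} of size 2, {sr, sr^3, ...} of size 2.
Character table:
  irrep \ class              {e} (size 1)  {r^2} (size 1)  {r^1, r^3} (size 2)  {s, sr^2, ...} (size 2)  {sr, sr^3, ...} (size 2)
  chi_1 (triv)               1             1               1                    1                        1                       
  chi_2 (sign: r->1, s->-1)  1             1               1                    -1                       -1                      
  chi_3 (r->-1, s->1)        1             1               -1                   1                        -1                      
  chi_4 (r->-1, s->-1)       1             1               -1                   -1                       1                       
  chi_5 (2d, j=1)            2             -2              0                    0                        0                       

Spot check: chi_5 (2d, j=1) on {s, sr^2, ...} = 0.

Reasoning: D_4 has order 2*4 = 8 with 5 conjugacy classes, hence 5 irreducibles. Sum of squared dims 1 + 1 + 1 + 1 + 4 = 8 = |G|. Linear characters come from the abelianisation; the 2-dimensional irreps have character r^k -> 2*cos(2*pi*j*k/4), reflections -> 0.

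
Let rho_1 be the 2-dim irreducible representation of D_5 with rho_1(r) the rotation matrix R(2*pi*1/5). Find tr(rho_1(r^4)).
chi_{rho_1}(r^4) = 2*cos(2*pi*1*4/5) = -1/2 + sqrt(5)/2

Working: rho_1(r^4) is rotation by angle 2*pi*1*4/5, whose trace is 2*cos(2*pi*1*4/5) = -1/2 + sqrt(5)/2.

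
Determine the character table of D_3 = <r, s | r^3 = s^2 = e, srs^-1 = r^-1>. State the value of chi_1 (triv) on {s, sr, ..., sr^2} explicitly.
Conjugacy classes: {e} of size 1, {r^1, r^2} of size 2, {s, sr, ..., sr^2} of size 3.
Character table:
  irrep \ class              {e} (size 1)  {r^1, r^2} (size 2)  {s, sr, ..., sr^2} (size 3)
  chi_1 (triv)               1             1                    1                          
  chi_2 (sign: r->1, s->-1)  1             1                    -1                         
  chi_3 (2d, j=1)            2             -1                   0                          

Spot check: chi_1 (triv) on {s, sr, ..., sr^2} = 1.

Why: D_3 has order 2*3 = 6 with 3 conjugacy classes, hence 3 irreducibles. Sum of squared dims 1 + 1 + 4 = 6 = |G|. Linear characters come from the abelianisation; the 2-dimensional irreps have character r^k -> 2*cos(2*pi*j*k/3), reflections -> 0.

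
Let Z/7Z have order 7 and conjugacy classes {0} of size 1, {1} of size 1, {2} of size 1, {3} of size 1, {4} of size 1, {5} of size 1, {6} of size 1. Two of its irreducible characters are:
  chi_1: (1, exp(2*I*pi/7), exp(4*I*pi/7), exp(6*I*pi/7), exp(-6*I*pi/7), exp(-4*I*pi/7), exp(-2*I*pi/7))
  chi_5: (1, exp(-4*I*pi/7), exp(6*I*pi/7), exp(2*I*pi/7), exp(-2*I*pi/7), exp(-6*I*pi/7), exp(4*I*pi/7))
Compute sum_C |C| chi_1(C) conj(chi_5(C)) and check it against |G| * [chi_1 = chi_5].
Sum = 0; so <chi_1, chi_5> = 0 (distinct irreducibles are orthogonal).

Proof sketch: Compute term by term over conjugacy classes (|C| * chi_1(C) * conj(chi_5(C))):
  1*(1)*conj(1) + 1*(exp(2*I*pi/7))*conj(exp(-4*I*pi/7)) + 1*(exp(4*I*pi/7))*conj(exp(6*I*pi/7)) + 1*(exp(6*I*pi/7))*conj(exp(2*I*pi/7)) + 1*(exp(-6*I*pi/7))*conj(exp(-2*I*pi/7)) + 1*(exp(-4*I*pi/7))*conj(exp(-6*I*pi/7)) + 1*(exp(-2*I*pi/7))*conj(exp(4*I*pi/7))
  = (1) + (exp(6*I*pi/7)) + (exp(-2*I*pi/7)) + (exp(4*I*pi/7)) + (exp(-4*I*pi/7)) + (exp(2*I*pi/7)) + (exp(-6*I*pi/7))
  = 0.
(Exp terms are combined using exp(i*s)*conj(exp(i*t)) = exp(i*(s-t)), and sums of them are collapsed using the identity that for every m > 1 the m distinct m-th roots of unity sum to 0, e.g. 1 + exp(2*I*pi/3) + exp(-2*I*pi/3) = 0.)
Dividing by |G| = 7 gives 0/7 = 0, matching the row-orthogonality relation <chi_1, chi_5> = [chi_1 = chi_5].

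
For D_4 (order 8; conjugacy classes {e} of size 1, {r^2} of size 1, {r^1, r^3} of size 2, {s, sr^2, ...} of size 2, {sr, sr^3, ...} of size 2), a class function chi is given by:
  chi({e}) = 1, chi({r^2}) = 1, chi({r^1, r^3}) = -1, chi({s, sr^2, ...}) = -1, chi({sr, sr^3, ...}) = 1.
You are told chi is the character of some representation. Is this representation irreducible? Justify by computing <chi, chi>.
Irreducible: <chi, chi> = 1.

Reasoning: <chi, chi> = (1/|G|) sum_C |C| * |chi(C)|^2 = (1/8)[1*|1|^2 + 1*|1|^2 + 2*|-1|^2 + 2*|-1|^2 + 2*|1|^2]
  = (1/8)[(1) + (1) + (2) + (2) + (2)] = 8/8 = 1.
A character is irreducible iff <chi, chi> = 1, so this representation is irreducible.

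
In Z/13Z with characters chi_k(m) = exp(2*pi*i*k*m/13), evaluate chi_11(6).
chi_11(6) = zeta_13^66 = exp(2*I*pi/13)

Why: chi_11(6) = zeta_13^(11*6) = zeta_13^66. Since zeta_13^13 = 1, this equals zeta_13^1 = exp(2*pi*i*1/13) = exp(2*I*pi/13).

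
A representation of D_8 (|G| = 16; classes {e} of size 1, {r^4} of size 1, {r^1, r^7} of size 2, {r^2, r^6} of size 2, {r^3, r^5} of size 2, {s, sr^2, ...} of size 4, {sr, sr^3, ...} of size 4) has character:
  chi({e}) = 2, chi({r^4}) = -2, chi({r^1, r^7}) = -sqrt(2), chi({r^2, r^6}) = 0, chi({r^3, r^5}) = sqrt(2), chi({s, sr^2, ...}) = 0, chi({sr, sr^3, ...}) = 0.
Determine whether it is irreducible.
Irreducible: <chi, chi> = 1.

Argument: <chi, chi> = (1/|G|) sum_C |C| * |chi(C)|^2 = (1/16)[1*|2|^2 + 1*|-2|^2 + 2*|-sqrt(2)|^2 + 2*|0|^2 + 2*|sqrt(2)|^2 + 4*|0|^2 + 4*|0|^2]
  = (1/16)[(4) + (4) + (4) + (0) + (4) + (0) + (0)] = 16/16 = 1.
A character is irreducible iff <chi, chi> = 1, so this representation is irreducible.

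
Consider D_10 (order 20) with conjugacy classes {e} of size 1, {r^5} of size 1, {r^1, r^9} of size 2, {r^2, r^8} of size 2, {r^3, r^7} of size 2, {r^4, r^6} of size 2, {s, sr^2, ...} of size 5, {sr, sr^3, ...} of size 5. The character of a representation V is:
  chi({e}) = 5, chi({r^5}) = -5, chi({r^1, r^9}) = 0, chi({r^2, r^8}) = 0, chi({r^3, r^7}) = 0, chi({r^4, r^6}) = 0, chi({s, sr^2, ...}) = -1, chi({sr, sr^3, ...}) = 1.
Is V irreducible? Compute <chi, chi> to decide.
Not irreducible (reducible): <chi, chi> = 3 > 1.

Details: <chi, chi> = (1/|G|) sum_C |C| * |chi(C)|^2 = (1/20)[1*|5|^2 + 1*|-5|^2 + 2*|0|^2 + 2*|0|^2 + 2*|0|^2 + 2*|0|^2 + 5*|-1|^2 + 5*|1|^2]
  = (1/20)[(25) + (25) + (0) + (0) + (0) + (0) + (5) + (5)] = 60/20 = 3.
A character is irreducible iff <chi, chi> = 1, so this representation is reducible.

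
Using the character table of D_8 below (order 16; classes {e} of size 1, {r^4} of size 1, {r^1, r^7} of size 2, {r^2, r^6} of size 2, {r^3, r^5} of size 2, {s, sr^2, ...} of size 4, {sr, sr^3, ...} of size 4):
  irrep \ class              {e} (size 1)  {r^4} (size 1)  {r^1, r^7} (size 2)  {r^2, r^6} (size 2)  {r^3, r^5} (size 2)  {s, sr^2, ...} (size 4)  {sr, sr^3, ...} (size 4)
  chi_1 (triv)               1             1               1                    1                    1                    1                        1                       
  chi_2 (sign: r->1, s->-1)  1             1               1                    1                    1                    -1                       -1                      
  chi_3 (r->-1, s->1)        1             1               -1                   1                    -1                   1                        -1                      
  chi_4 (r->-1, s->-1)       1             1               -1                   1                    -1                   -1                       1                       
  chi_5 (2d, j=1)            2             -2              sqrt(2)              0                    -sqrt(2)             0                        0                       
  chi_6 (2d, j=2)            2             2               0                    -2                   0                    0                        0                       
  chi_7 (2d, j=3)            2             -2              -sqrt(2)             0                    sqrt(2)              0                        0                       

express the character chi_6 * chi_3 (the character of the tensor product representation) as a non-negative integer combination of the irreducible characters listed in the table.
chi_6 tensor chi_3 = chi_6 (all other irreducibles have multiplicity 0).

Derivation: The character of a tensor product is the pointwise product (chi_6 * chi_3)(C) = chi_6(C) * chi_3(C):
  {e}: (2)*(1), {r^4}: (2)*(1), {r^1, r^7}: (0)*(-1), {r^2, r^6}: (-2)*(1), {r^3, r^5}: (0)*(-1), {s, sr^2, ...}: (0)*(1), {sr, sr^3, ...}: (0)*(-1)
so (chi_6 * chi_3) takes values
  {e} -> 2, {r^4} -> 2, {r^1, r^7} -> 0, {r^2, r^6} -> -2, {r^3, r^5} -> 0, {s, sr^2, ...} -> 0, {sr, sr^3, ...} -> 0.
Now take the inner product of this character with each irreducible chi from the table, <chi_6*chi_3, chi> = (1/16) sum_C |C| (chi_6*chi_3)(C) conj(chi(C)):
  <chi_6*chi_3, chi_1> = (1/16)[1*(2)*conj(1) + 1*(2)*conj(1) + 2*(0)*conj(1) + 2*(-2)*conj(1) + 2*(0)*conj(1) + 4*(0)*conj(1) + 4*(0)*conj(1)]
      = (1/16)[(2) + (2) + (0) + (-4) + (0) + (0) + (0)] = 0/16 = 0
  <chi_6*chi_3, chi_2> = (1/16)[1*(2)*conj(1) + 1*(2)*conj(1) + 2*(0)*conj(1) + 2*(-2)*conj(1) + 2*(0)*conj(1) + 4*(0)*conj(-1) + 4*(0)*conj(-1)]
      = (1/16)[(2) + (2) + (0) + (-4) + (0) + (0) + (0)] = 0/16 = 0
  <chi_6*chi_3, chi_3> = (1/16)[1*(2)*conj(1) + 1*(2)*conj(1) + 2*(0)*conj(-1) + 2*(-2)*conj(1) + 2*(0)*conj(-1) + 4*(0)*conj(1) + 4*(0)*conj(-1)]
      = (1/16)[(2) + (2) + (0) + (-4) + (0) + (0) + (0)] = 0/16 = 0
  <chi_6*chi_3, chi_4> = (1/16)[1*(2)*conj(1) + 1*(2)*conj(1) + 2*(0)*conj(-1) + 2*(-2)*conj(1) + 2*(0)*conj(-1) + 4*(0)*conj(-1) + 4*(0)*conj(1)]
      = (1/16)[(2) + (2) + (0) + (-4) + (0) + (0) + (0)] = 0/16 = 0
  <chi_6*chi_3, chi_5> = (1/16)[1*(2)*conj(2) + 1*(2)*conj(-2) + 2*(0)*conj(sqrt(2)) + 2*(-2)*conj(0) + 2*(0)*conj(-sqrt(2)) + 4*(0)*conj(0) + 4*(0)*conj(0)]
      = (1/16)[(4) + (-4) + (0) + (0) + (0) + (0) + (0)] = 0/16 = 0
  <chi_6*chi_3, chi_6> = (1/16)[1*(2)*conj(2) + 1*(2)*conj(2) + 2*(0)*conj(0) + 2*(-2)*conj(-2) + 2*(0)*conj(0) + 4*(0)*conj(0) + 4*(0)*conj(0)]
      = (1/16)[(4) + (4) + (0) + (8) + (0) + (0) + (0)] = 16/16 = 1
  <chi_6*chi_3, chi_7> = (1/16)[1*(2)*conj(2) + 1*(2)*conj(-2) + 2*(0)*conj(-sqrt(2)) + 2*(-2)*conj(0) + 2*(0)*conj(sqrt(2)) + 4*(0)*conj(0) + 4*(0)*conj(0)]
      = (1/16)[(4) + (-4) + (0) + (0) + (0) + (0) + (0)] = 0/16 = 0
Hence the multiplicities are chi_6: 1. Dimension check: dim(chi_6)*dim(chi_3) = 2*1 = 2 and sum (mult * dim) = 1*2 = 2.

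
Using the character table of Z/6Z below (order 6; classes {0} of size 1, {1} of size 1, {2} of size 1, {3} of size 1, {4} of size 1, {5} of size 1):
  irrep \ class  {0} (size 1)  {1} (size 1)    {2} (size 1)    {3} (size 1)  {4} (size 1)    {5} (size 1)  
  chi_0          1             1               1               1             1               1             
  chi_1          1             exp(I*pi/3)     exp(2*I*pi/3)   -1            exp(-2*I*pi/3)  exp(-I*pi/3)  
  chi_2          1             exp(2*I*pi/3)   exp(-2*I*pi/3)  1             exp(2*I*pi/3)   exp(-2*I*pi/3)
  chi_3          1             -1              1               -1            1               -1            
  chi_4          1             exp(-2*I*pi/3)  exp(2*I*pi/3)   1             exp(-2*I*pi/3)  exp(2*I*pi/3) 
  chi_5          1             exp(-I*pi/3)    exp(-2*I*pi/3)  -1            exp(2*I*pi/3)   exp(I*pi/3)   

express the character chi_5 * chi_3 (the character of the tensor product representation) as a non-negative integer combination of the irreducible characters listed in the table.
chi_5 tensor chi_3 = chi_2 (all other irreducibles have multiplicity 0).

Working: The character of a tensor product is the pointwise product (chi_5 * chi_3)(C) = chi_5(C) * chi_3(C):
  {0}: (1)*(1), {1}: (exp(-I*pi/3))*(-1), {2}: (exp(-2*I*pi/3))*(1), {3}: (-1)*(-1), {4}: (exp(2*I*pi/3))*(1), {5}: (exp(I*pi/3))*(-1)
so (chi_5 * chi_3) takes values
  {0} -> 1, {1} -> -exp(-I*pi/3), {2} -> exp(-2*I*pi/3), {3} -> 1, {4} -> exp(2*I*pi/3), {5} -> -exp(I*pi/3).
Now take the inner product of this character with each irreducible chi from the table, <chi_5*chi_3, chi> = (1/6) sum_C |C| (chi_5*chi_3)(C) conj(chi(C)):
  <chi_5*chi_3, chi_0> = (1/6)[1*(1)*conj(1) + 1*(-exp(-I*pi/3))*conj(1) + 1*(exp(-2*I*pi/3))*conj(1) + 1*(1)*conj(1) + 1*(exp(2*I*pi/3))*conj(1) + 1*(-exp(I*pi/3))*conj(1)]
      = (1/6)[(1) + (-exp(-I*pi/3)) + (exp(-2*I*pi/3)) + (1) + (exp(2*I*pi/3)) + (-exp(I*pi/3))] = 0/6 = 0
  <chi_5*chi_3, chi_1> = (1/6)[1*(1)*conj(1) + 1*(-exp(-I*pi/3))*conj(exp(I*pi/3)) + 1*(exp(-2*I*pi/3))*conj(exp(2*I*pi/3)) + 1*(1)*conj(-1) + 1*(exp(2*I*pi/3))*conj(exp(-2*I*pi/3)) + 1*(-exp(I*pi/3))*conj(exp(-I*pi/3))]
      = (1/6)[(1) + (-exp(-2*I*pi/3)) + (exp(2*I*pi/3)) + (-1) + (exp(-2*I*pi/3)) + (-exp(2*I*pi/3))] = 0/6 = 0
  <chi_5*chi_3, chi_2> = (1/6)[1*(1)*conj(1) + 1*(-exp(-I*pi/3))*conj(exp(2*I*pi/3)) + 1*(exp(-2*I*pi/3))*conj(exp(-2*I*pi/3)) + 1*(1)*conj(1) + 1*(exp(2*I*pi/3))*conj(exp(2*I*pi/3)) + 1*(-exp(I*pi/3))*conj(exp(-2*I*pi/3))]
      = (1/6)[(1) + (1) + (1) + (1) + (1) + (1)] = 6/6 = 1
  <chi_5*chi_3, chi_3> = (1/6)[1*(1)*conj(1) + 1*(-exp(-I*pi/3))*conj(-1) + 1*(exp(-2*I*pi/3))*conj(1) + 1*(1)*conj(-1) + 1*(exp(2*I*pi/3))*conj(1) + 1*(-exp(I*pi/3))*conj(-1)]
      = (1/6)[(1) + (exp(-I*pi/3)) + (exp(-2*I*pi/3)) + (-1) + (exp(2*I*pi/3)) + (exp(I*pi/3))] = 0/6 = 0
  <chi_5*chi_3, chi_4> = (1/6)[1*(1)*conj(1) + 1*(-exp(-I*pi/3))*conj(exp(-2*I*pi/3)) + 1*(exp(-2*I*pi/3))*conj(exp(2*I*pi/3)) + 1*(1)*conj(1) + 1*(exp(2*I*pi/3))*conj(exp(-2*I*pi/3)) + 1*(-exp(I*pi/3))*conj(exp(2*I*pi/3))]
      = (1/6)[(1) + (-exp(I*pi/3)) + (exp(2*I*pi/3)) + (1) + (exp(-2*I*pi/3)) + (-exp(-I*pi/3))] = 0/6 = 0
  <chi_5*chi_3, chi_5> = (1/6)[1*(1)*conj(1) + 1*(-exp(-I*pi/3))*conj(exp(-I*pi/3)) + 1*(exp(-2*I*pi/3))*conj(exp(-2*I*pi/3)) + 1*(1)*conj(-1) + 1*(exp(2*I*pi/3))*conj(exp(2*I*pi/3)) + 1*(-exp(I*pi/3))*conj(exp(I*pi/3))]
      = (1/6)[(1) + (-1) + (1) + (-1) + (1) + (-1)] = 0/6 = 0
(Exp terms are combined using exp(i*s)*conj(exp(i*t)) = exp(i*(s-t)), and sums of them are collapsed using the identity that for every m > 1 the m distinct m-th roots of unity sum to 0, e.g. 1 + exp(2*I*pi/3) + exp(-2*I*pi/3) = 0.)
Hence the multiplicities are chi_2: 1. Dimension check: dim(chi_5)*dim(chi_3) = 1*1 = 1 and sum (mult * dim) = 1*1 = 1.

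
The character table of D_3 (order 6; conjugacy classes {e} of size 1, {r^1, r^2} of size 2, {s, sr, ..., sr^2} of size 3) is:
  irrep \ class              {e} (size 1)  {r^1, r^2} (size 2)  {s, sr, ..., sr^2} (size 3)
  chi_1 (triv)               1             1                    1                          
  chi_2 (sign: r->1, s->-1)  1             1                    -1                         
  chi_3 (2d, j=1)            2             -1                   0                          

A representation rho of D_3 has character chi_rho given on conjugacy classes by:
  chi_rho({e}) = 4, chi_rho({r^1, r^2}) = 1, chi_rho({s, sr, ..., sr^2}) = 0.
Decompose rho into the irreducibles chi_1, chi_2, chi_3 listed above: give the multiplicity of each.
Multiplicities: chi_1: 1, chi_2: 1, chi_3: 1.

Justification: Use <chi_rho, chi> = (1/|G|) sum_C |C| * chi_rho(C) * conj(chi(C)) with |G| = 6 for each irreducible chi in the table:
  <chi_rho, chi_1> = (1/6)[1*(4)*conj(1) + 2*(1)*conj(1) + 3*(0)*conj(1)]
      = (1/6)[(4) + (2) + (0)] = 6/6 = 1
  <chi_rho, chi_2> = (1/6)[1*(4)*conj(1) + 2*(1)*conj(1) + 3*(0)*conj(-1)]
      = (1/6)[(4) + (2) + (0)] = 6/6 = 1
  <chi_rho, chi_3> = (1/6)[1*(4)*conj(2) + 2*(1)*conj(-1) + 3*(0)*conj(0)]
      = (1/6)[(8) + (-2) + (0)] = 6/6 = 1
Dimension check: dim(rho) = sum (mult * dim) = 1*1 + 1*1 + 1*2 = 4 = chi_rho(e) = 4.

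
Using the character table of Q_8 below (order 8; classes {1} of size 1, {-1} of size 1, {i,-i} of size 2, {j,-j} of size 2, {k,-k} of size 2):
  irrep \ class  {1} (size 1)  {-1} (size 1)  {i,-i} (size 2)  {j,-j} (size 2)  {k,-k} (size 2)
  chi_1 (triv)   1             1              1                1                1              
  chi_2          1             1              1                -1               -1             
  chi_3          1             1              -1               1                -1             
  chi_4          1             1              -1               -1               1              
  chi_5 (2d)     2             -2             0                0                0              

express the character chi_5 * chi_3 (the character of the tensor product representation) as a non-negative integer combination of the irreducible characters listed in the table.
chi_5 tensor chi_3 = chi_5 (all other irreducibles have multiplicity 0).

Reasoning: The character of a tensor product is the pointwise product (chi_5 * chi_3)(C) = chi_5(C) * chi_3(C):
  {1}: (2)*(1), {-1}: (-2)*(1), {i,-i}: (0)*(-1), {j,-j}: (0)*(1), {k,-k}: (0)*(-1)
so (chi_5 * chi_3) takes values
  {1} -> 2, {-1} -> -2, {i,-i} -> 0, {j,-j} -> 0, {k,-k} -> 0.
Now take the inner product of this character with each irreducible chi from the table, <chi_5*chi_3, chi> = (1/8) sum_C |C| (chi_5*chi_3)(C) conj(chi(C)):
  <chi_5*chi_3, chi_1> = (1/8)[1*(2)*conj(1) + 1*(-2)*conj(1) + 2*(0)*conj(1) + 2*(0)*conj(1) + 2*(0)*conj(1)]
      = (1/8)[(2) + (-2) + (0) + (0) + (0)] = 0/8 = 0
  <chi_5*chi_3, chi_2> = (1/8)[1*(2)*conj(1) + 1*(-2)*conj(1) + 2*(0)*conj(1) + 2*(0)*conj(-1) + 2*(0)*conj(-1)]
      = (1/8)[(2) + (-2) + (0) + (0) + (0)] = 0/8 = 0
  <chi_5*chi_3, chi_3> = (1/8)[1*(2)*conj(1) + 1*(-2)*conj(1) + 2*(0)*conj(-1) + 2*(0)*conj(1) + 2*(0)*conj(-1)]
      = (1/8)[(2) + (-2) + (0) + (0) + (0)] = 0/8 = 0
  <chi_5*chi_3, chi_4> = (1/8)[1*(2)*conj(1) + 1*(-2)*conj(1) + 2*(0)*conj(-1) + 2*(0)*conj(-1) + 2*(0)*conj(1)]
      = (1/8)[(2) + (-2) + (0) + (0) + (0)] = 0/8 = 0
  <chi_5*chi_3, chi_5> = (1/8)[1*(2)*conj(2) + 1*(-2)*conj(-2) + 2*(0)*conj(0) + 2*(0)*conj(0) + 2*(0)*conj(0)]
      = (1/8)[(4) + (4) + (0) + (0) + (0)] = 8/8 = 1
Hence the multiplicities are chi_5: 1. Dimension check: dim(chi_5)*dim(chi_3) = 2*1 = 2 and sum (mult * dim) = 1*2 = 2.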